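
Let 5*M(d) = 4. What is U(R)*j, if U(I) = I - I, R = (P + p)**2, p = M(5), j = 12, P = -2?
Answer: 0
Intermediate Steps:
M(d) = 4/5 (M(d) = (1/5)*4 = 4/5)
p = 4/5 ≈ 0.80000
R = 36/25 (R = (-2 + 4/5)**2 = (-6/5)**2 = 36/25 ≈ 1.4400)
U(I) = 0
U(R)*j = 0*12 = 0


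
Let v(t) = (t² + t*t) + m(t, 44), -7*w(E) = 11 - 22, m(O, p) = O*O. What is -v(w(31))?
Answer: -363/49 ≈ -7.4082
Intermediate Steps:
m(O, p) = O²
w(E) = 11/7 (w(E) = -(11 - 22)/7 = -⅐*(-11) = 11/7)
v(t) = 3*t² (v(t) = (t² + t*t) + t² = (t² + t²) + t² = 2*t² + t² = 3*t²)
-v(w(31)) = -3*(11/7)² = -3*121/49 = -1*363/49 = -363/49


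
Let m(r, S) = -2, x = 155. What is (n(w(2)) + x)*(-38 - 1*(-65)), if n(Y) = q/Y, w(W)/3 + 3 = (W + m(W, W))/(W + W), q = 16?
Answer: 4137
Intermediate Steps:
w(W) = -9 + 3*(-2 + W)/(2*W) (w(W) = -9 + 3*((W - 2)/(W + W)) = -9 + 3*((-2 + W)/((2*W))) = -9 + 3*((-2 + W)*(1/(2*W))) = -9 + 3*((-2 + W)/(2*W)) = -9 + 3*(-2 + W)/(2*W))
n(Y) = 16/Y
(n(w(2)) + x)*(-38 - 1*(-65)) = (16/(-15/2 - 3/2) + 155)*(-38 - 1*(-65)) = (16/(-15/2 - 3*½) + 155)*(-38 + 65) = (16/(-15/2 - 3/2) + 155)*27 = (16/(-9) + 155)*27 = (16*(-⅑) + 155)*27 = (-16/9 + 155)*27 = (1379/9)*27 = 4137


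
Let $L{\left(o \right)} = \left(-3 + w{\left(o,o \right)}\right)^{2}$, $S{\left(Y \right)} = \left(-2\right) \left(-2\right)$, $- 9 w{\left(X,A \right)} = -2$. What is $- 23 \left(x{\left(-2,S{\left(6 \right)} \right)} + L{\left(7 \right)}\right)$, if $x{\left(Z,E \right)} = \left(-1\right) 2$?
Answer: $- \frac{10649}{81} \approx -131.47$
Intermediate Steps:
$w{\left(X,A \right)} = \frac{2}{9}$ ($w{\left(X,A \right)} = \left(- \frac{1}{9}\right) \left(-2\right) = \frac{2}{9}$)
$S{\left(Y \right)} = 4$
$x{\left(Z,E \right)} = -2$
$L{\left(o \right)} = \frac{625}{81}$ ($L{\left(o \right)} = \left(-3 + \frac{2}{9}\right)^{2} = \left(- \frac{25}{9}\right)^{2} = \frac{625}{81}$)
$- 23 \left(x{\left(-2,S{\left(6 \right)} \right)} + L{\left(7 \right)}\right) = - 23 \left(-2 + \frac{625}{81}\right) = \left(-23\right) \frac{463}{81} = - \frac{10649}{81}$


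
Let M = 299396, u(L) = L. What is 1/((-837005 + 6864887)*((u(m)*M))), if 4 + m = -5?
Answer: -1/16242513833448 ≈ -6.1567e-14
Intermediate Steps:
m = -9 (m = -4 - 5 = -9)
1/((-837005 + 6864887)*((u(m)*M))) = 1/((-837005 + 6864887)*((-9*299396))) = 1/(6027882*(-2694564)) = (1/6027882)*(-1/2694564) = -1/16242513833448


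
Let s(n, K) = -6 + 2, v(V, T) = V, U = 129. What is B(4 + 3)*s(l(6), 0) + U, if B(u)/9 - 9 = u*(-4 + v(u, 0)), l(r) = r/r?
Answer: -951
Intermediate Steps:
l(r) = 1
s(n, K) = -4
B(u) = 81 + 9*u*(-4 + u) (B(u) = 81 + 9*(u*(-4 + u)) = 81 + 9*u*(-4 + u))
B(4 + 3)*s(l(6), 0) + U = (81 - 36*(4 + 3) + 9*(4 + 3)²)*(-4) + 129 = (81 - 36*7 + 9*7²)*(-4) + 129 = (81 - 252 + 9*49)*(-4) + 129 = (81 - 252 + 441)*(-4) + 129 = 270*(-4) + 129 = -1080 + 129 = -951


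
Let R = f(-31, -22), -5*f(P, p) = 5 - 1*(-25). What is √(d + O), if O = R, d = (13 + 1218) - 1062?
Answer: √163 ≈ 12.767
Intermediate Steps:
f(P, p) = -6 (f(P, p) = -(5 - 1*(-25))/5 = -(5 + 25)/5 = -⅕*30 = -6)
d = 169 (d = 1231 - 1062 = 169)
R = -6
O = -6
√(d + O) = √(169 - 6) = √163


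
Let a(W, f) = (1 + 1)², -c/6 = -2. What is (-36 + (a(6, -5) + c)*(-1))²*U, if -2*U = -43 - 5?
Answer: 64896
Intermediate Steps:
c = 12 (c = -6*(-2) = 12)
a(W, f) = 4 (a(W, f) = 2² = 4)
U = 24 (U = -(-43 - 5)/2 = -½*(-48) = 24)
(-36 + (a(6, -5) + c)*(-1))²*U = (-36 + (4 + 12)*(-1))²*24 = (-36 + 16*(-1))²*24 = (-36 - 16)²*24 = (-52)²*24 = 2704*24 = 64896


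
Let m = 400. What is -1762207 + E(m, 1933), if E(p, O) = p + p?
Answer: -1761407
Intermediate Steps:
E(p, O) = 2*p
-1762207 + E(m, 1933) = -1762207 + 2*400 = -1762207 + 800 = -1761407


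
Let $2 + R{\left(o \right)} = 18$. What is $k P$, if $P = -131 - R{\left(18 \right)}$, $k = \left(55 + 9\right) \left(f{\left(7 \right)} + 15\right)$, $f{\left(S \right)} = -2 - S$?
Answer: $-56448$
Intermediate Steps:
$R{\left(o \right)} = 16$ ($R{\left(o \right)} = -2 + 18 = 16$)
$k = 384$ ($k = \left(55 + 9\right) \left(\left(-2 - 7\right) + 15\right) = 64 \left(\left(-2 - 7\right) + 15\right) = 64 \left(-9 + 15\right) = 64 \cdot 6 = 384$)
$P = -147$ ($P = -131 - 16 = -147$)
$k P = 384 \left(-147\right) = -56448$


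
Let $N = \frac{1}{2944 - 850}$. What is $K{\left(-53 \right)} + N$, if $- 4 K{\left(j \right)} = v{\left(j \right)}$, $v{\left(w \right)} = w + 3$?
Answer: $\frac{13088}{1047} \approx 12.5$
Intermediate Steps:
$v{\left(w \right)} = 3 + w$
$K{\left(j \right)} = - \frac{3}{4} - \frac{j}{4}$ ($K{\left(j \right)} = - \frac{3 + j}{4} = - \frac{3}{4} - \frac{j}{4}$)
$N = \frac{1}{2094} \approx 0.00047755$
$K{\left(-53 \right)} + N = \left(- \frac{3}{4} - - \frac{53}{4}\right) + \frac{1}{2094} = \left(- \frac{3}{4} + \frac{53}{4}\right) + \frac{1}{2094} = \frac{25}{2} + \frac{1}{2094} = \frac{13088}{1047}$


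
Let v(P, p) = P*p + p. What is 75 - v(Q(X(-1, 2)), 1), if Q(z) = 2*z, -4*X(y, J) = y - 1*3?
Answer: 72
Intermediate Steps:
X(y, J) = ¾ - y/4 (X(y, J) = -(y - 1*3)/4 = -(y - 3)/4 = -(-3 + y)/4 = ¾ - y/4)
v(P, p) = p + P*p
75 - v(Q(X(-1, 2)), 1) = 75 - (1 + 2*(¾ - ¼*(-1))) = 75 - (1 + 2*(¾ + ¼)) = 75 - (1 + 2*1) = 75 - (1 + 2) = 75 - 3 = 72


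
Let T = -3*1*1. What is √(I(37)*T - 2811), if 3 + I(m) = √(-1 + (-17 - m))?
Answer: √(-2802 - 3*I*√55) ≈ 0.2102 - 52.934*I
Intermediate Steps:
I(m) = -3 + √(-18 - m) (I(m) = -3 + √(-1 + (-17 - m)) = -3 + √(-18 - m))
T = -3 (T = -3*1 = -3)
√(I(37)*T - 2811) = √((-3 + √(-18 - 1*37))*(-3) - 2811) = √((-3 + √(-18 - 37))*(-3) - 2811) = √((-3 + √(-55))*(-3) - 2811) = √((-3 + I*√55)*(-3) - 2811) = √((9 - 3*I*√55) - 2811) = √(-2802 - 3*I*√55)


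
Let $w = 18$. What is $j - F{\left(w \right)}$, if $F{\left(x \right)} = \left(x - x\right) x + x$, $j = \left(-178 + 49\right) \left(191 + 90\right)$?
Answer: $-36267$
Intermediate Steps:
$j = -36249$ ($j = \left(-129\right) 281 = -36249$)
$F{\left(x \right)} = x$ ($F{\left(x \right)} = 0 x + x = 0 + x = x$)
$j - F{\left(w \right)} = -36249 - 18 = -36267$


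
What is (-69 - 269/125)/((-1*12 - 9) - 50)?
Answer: 8894/8875 ≈ 1.0021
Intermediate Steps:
(-69 - 269/125)/((-1*12 - 9) - 50) = (-69 - 269*1/125)/((-12 - 9) - 50) = (-69 - 269/125)/(-21 - 50) = -8894/125/(-71) = -8894/125*(-1/71) = 8894/8875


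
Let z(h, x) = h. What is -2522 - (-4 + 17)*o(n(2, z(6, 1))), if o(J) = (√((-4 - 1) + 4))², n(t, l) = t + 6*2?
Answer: -2509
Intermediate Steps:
n(t, l) = 12 + t (n(t, l) = t + 12 = 12 + t)
o(J) = -1 (o(J) = (√(-5 + 4))² = (√(-1))² = I² = -1)
-2522 - (-4 + 17)*o(n(2, z(6, 1))) = -2522 - (-4 + 17)*(-1) = -2522 - 13*(-1) = -2522 - 1*(-13) = -2522 + 13 = -2509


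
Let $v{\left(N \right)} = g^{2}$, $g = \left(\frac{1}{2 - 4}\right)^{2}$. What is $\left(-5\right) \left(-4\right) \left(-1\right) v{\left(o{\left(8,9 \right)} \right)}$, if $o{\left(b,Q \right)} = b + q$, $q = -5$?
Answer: $- \frac{5}{4} \approx -1.25$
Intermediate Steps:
$o{\left(b,Q \right)} = -5 + b$ ($o{\left(b,Q \right)} = b - 5 = -5 + b$)
$g = \frac{1}{4}$ ($g = \left(\frac{1}{-2}\right)^{2} = \left(- \frac{1}{2}\right)^{2} = \frac{1}{4} \approx 0.25$)
$v{\left(N \right)} = \frac{1}{16}$ ($v{\left(N \right)} = \left(\frac{1}{4}\right)^{2} = \frac{1}{16}$)
$\left(-5\right) \left(-4\right) \left(-1\right) v{\left(o{\left(8,9 \right)} \right)} = \left(-5\right) \left(-4\right) \left(-1\right) \frac{1}{16} = 20 \left(-1\right) \frac{1}{16} = \left(-20\right) \frac{1}{16} = - \frac{5}{4}$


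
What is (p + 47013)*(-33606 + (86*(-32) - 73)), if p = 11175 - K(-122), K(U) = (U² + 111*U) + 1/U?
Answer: -252656744803/122 ≈ -2.0710e+9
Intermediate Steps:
K(U) = 1/U + U² + 111*U
p = 1199627/122 (p = 11175 - (1 + (-122)²*(111 - 122))/(-122) = 11175 - (-1)*(1 + 14884*(-11))/122 = 11175 - (-1)*(1 - 163724)/122 = 11175 - (-1)*(-163723)/122 = 11175 - 1*163723/122 = 11175 - 163723/122 = 1199627/122 ≈ 9833.0)
(p + 47013)*(-33606 + (86*(-32) - 73)) = (1199627/122 + 47013)*(-33606 + (86*(-32) - 73)) = 6935213*(-33606 + (-2752 - 73))/122 = 6935213*(-33606 - 2825)/122 = (6935213/122)*(-36431) = -252656744803/122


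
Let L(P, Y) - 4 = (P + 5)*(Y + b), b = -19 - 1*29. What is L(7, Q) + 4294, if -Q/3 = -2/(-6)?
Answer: 3710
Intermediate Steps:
Q = -1 (Q = -(-6)/(-6) = -(-6)*(-1)/6 = -3*⅓ = -1)
b = -48 (b = -19 - 29 = -48)
L(P, Y) = 4 + (-48 + Y)*(5 + P) (L(P, Y) = 4 + (P + 5)*(Y - 48) = 4 + (5 + P)*(-48 + Y) = 4 + (-48 + Y)*(5 + P))
L(7, Q) + 4294 = (-236 - 48*7 + 5*(-1) + 7*(-1)) + 4294 = (-236 - 336 - 5 - 7) + 4294 = -584 + 4294 = 3710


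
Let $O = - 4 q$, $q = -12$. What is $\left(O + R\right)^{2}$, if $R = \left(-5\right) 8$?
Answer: $64$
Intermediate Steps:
$O = 48$ ($O = \left(-4\right) \left(-12\right) = 48$)
$R = -40$
$\left(O + R\right)^{2} = \left(48 - 40\right)^{2} = 8^{2} = 64$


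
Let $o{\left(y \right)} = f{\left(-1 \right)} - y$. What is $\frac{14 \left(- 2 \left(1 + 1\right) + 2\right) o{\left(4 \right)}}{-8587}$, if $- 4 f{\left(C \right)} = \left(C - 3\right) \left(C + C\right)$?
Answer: $- \frac{168}{8587} \approx -0.019564$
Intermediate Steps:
$f{\left(C \right)} = - \frac{C \left(-3 + C\right)}{2}$ ($f{\left(C \right)} = - \frac{\left(C - 3\right) \left(C + C\right)}{4} = - \frac{\left(-3 + C\right) 2 C}{4} = - \frac{2 C \left(-3 + C\right)}{4} = - \frac{C \left(-3 + C\right)}{2}$)
$o{\left(y \right)} = -2 - y$ ($o{\left(y \right)} = \frac{1}{2} \left(-1\right) \left(3 - -1\right) - y = \frac{1}{2} \left(-1\right) \left(3 + 1\right) - y = \frac{1}{2} \left(-1\right) 4 - y = -2 - y$)
$\frac{14 \left(- 2 \left(1 + 1\right) + 2\right) o{\left(4 \right)}}{-8587} = \frac{14 \left(- 2 \left(1 + 1\right) + 2\right) \left(-2 - 4\right)}{-8587} = 14 \left(\left(-2\right) 2 + 2\right) \left(-2 - 4\right) \left(- \frac{1}{8587}\right) = 14 \left(-4 + 2\right) \left(-6\right) \left(- \frac{1}{8587}\right) = 14 \left(-2\right) \left(-6\right) \left(- \frac{1}{8587}\right) = \left(-28\right) \left(-6\right) \left(- \frac{1}{8587}\right) = 168 \left(- \frac{1}{8587}\right) = - \frac{168}{8587}$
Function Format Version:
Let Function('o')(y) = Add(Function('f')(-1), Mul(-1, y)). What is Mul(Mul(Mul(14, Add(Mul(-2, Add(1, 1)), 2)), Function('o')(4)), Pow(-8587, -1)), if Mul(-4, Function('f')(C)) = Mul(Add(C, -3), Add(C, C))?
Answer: Rational(-168, 8587) ≈ -0.019564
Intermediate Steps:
Function('f')(C) = Mul(Rational(-1, 2), C, Add(-3, C)) (Function('f')(C) = Mul(Rational(-1, 4), Mul(Add(C, -3), Add(C, C))) = Mul(Rational(-1, 4), Mul(Add(-3, C), Mul(2, C))) = Mul(Rational(-1, 4), Mul(2, C, Add(-3, C))) = Mul(Rational(-1, 2), C, Add(-3, C)))
Function('o')(y) = Add(-2, Mul(-1, y)) (Function('o')(y) = Add(Mul(Rational(1, 2), -1, Add(3, Mul(-1, -1))), Mul(-1, y)) = Add(Mul(Rational(1, 2), -1, Add(3, 1)), Mul(-1, y)) = Add(Mul(Rational(1, 2), -1, 4), Mul(-1, y)) = Add(-2, Mul(-1, y)))
Mul(Mul(Mul(14, Add(Mul(-2, Add(1, 1)), 2)), Function('o')(4)), Pow(-8587, -1)) = Mul(Mul(Mul(14, Add(Mul(-2, Add(1, 1)), 2)), Add(-2, Mul(-1, 4))), Pow(-8587, -1)) = Mul(Mul(Mul(14, Add(Mul(-2, 2), 2)), Add(-2, -4)), Rational(-1, 8587)) = Mul(Mul(Mul(14, Add(-4, 2)), -6), Rational(-1, 8587)) = Mul(Mul(Mul(14, -2), -6), Rational(-1, 8587)) = Mul(Mul(-28, -6), Rational(-1, 8587)) = Mul(168, Rational(-1, 8587)) = Rational(-168, 8587)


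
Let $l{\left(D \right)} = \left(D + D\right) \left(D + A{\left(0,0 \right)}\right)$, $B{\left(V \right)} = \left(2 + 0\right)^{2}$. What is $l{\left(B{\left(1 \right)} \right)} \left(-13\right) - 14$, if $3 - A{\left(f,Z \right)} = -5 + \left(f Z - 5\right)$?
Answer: $-1782$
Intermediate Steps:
$B{\left(V \right)} = 4$ ($B{\left(V \right)} = 2^{2} = 4$)
$A{\left(f,Z \right)} = 13 - Z f$ ($A{\left(f,Z \right)} = 3 - \left(-5 + \left(f Z - 5\right)\right) = 3 - \left(-5 + \left(Z f - 5\right)\right) = 3 - \left(-5 + \left(-5 + Z f\right)\right) = 3 - \left(-10 + Z f\right) = 13 - Z f$)
$l{\left(D \right)} = 2 D \left(13 + D\right)$ ($l{\left(D \right)} = \left(D + D\right) \left(D + \left(13 - 0 \cdot 0\right)\right) = 2 D \left(D + \left(13 + 0\right)\right) = 2 D \left(D + 13\right) = 2 D \left(13 + D\right)$)
$l{\left(B{\left(1 \right)} \right)} \left(-13\right) - 14 = 2 \cdot 4 \left(13 + 4\right) \left(-13\right) - 14 = 2 \cdot 4 \cdot 17 \left(-13\right) - 14 = 136 \left(-13\right) - 14 = -1768 - 14 = -1782$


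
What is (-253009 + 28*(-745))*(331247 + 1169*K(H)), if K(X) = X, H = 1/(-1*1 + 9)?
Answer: -726066430005/8 ≈ -9.0758e+10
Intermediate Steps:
H = ⅛ (H = 1/(-1 + 9) = 1/8 = ⅛ ≈ 0.12500)
(-253009 + 28*(-745))*(331247 + 1169*K(H)) = (-253009 + 28*(-745))*(331247 + 1169*(⅛)) = (-253009 - 20860)*(331247 + 1169/8) = -273869*2651145/8 = -726066430005/8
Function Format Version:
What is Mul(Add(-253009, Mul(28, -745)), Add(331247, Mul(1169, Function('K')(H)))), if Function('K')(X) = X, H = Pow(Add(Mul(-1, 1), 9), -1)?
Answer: Rational(-726066430005, 8) ≈ -9.0758e+10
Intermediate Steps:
H = Rational(1, 8) (H = Pow(Add(-1, 9), -1) = Pow(8, -1) = Rational(1, 8) ≈ 0.12500)
Mul(Add(-253009, Mul(28, -745)), Add(331247, Mul(1169, Function('K')(H)))) = Mul(Add(-253009, Mul(28, -745)), Add(331247, Mul(1169, Rational(1, 8)))) = Mul(Add(-253009, -20860), Add(331247, Rational(1169, 8))) = Mul(-273869, Rational(2651145, 8)) = Rational(-726066430005, 8)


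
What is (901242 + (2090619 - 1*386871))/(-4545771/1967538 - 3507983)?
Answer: -341694454308/460139626775 ≈ -0.74259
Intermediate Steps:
(901242 + (2090619 - 1*386871))/(-4545771/1967538 - 3507983) = (901242 + (2090619 - 386871))/(-4545771*1/1967538 - 3507983) = (901242 + 1703748)/(-1515257/655846 - 3507983) = 2604990/(-2300698133875/655846) = 2604990*(-655846/2300698133875) = -341694454308/460139626775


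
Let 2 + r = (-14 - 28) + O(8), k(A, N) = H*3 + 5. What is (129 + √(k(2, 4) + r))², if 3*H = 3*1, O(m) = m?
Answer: 16613 + 516*I*√7 ≈ 16613.0 + 1365.2*I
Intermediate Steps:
H = 1 (H = (3*1)/3 = (⅓)*3 = 1)
k(A, N) = 8 (k(A, N) = 1*3 + 5 = 3 + 5 = 8)
r = -36 (r = -2 + ((-14 - 28) + 8) = -2 + (-42 + 8) = -2 - 34 = -36)
(129 + √(k(2, 4) + r))² = (129 + √(8 - 36))² = (129 + √(-28))² = (129 + 2*I*√7)²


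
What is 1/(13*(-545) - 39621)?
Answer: -1/46706 ≈ -2.1411e-5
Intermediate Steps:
1/(13*(-545) - 39621) = 1/(-7085 - 39621) = 1/(-46706) = -1/46706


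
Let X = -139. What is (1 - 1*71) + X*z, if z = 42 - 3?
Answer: -5491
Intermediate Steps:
z = 39
(1 - 1*71) + X*z = (1 - 1*71) - 139*39 = (1 - 71) - 5421 = -70 - 5421 = -5491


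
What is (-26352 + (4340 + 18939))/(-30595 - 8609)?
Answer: 3073/39204 ≈ 0.078385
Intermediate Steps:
(-26352 + (4340 + 18939))/(-30595 - 8609) = (-26352 + 23279)/(-39204) = -3073*(-1/39204) = 3073/39204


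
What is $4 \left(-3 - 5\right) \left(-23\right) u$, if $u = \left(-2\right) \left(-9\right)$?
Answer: $13248$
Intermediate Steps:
$u = 18$
$4 \left(-3 - 5\right) \left(-23\right) u = 4 \left(-3 - 5\right) \left(-23\right) 18 = 4 \left(-8\right) \left(-23\right) 18 = \left(-32\right) \left(-23\right) 18 = 736 \cdot 18 = 13248$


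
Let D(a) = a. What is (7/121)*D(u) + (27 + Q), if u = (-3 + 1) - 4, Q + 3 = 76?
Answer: 12058/121 ≈ 99.653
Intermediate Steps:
Q = 73 (Q = -3 + 76 = 73)
u = -6 (u = -2 - 4 = -6)
(7/121)*D(u) + (27 + Q) = (7/121)*(-6) + (27 + 73) = (7*(1/121))*(-6) + 100 = (7/121)*(-6) + 100 = -42/121 + 100 = 12058/121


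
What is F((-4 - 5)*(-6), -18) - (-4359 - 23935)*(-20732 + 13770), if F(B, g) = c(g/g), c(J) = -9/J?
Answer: -196982837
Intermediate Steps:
F(B, g) = -9 (F(B, g) = -9/(g/g) = -9/1 = -9*1 = -9)
F((-4 - 5)*(-6), -18) - (-4359 - 23935)*(-20732 + 13770) = -9 - (-4359 - 23935)*(-20732 + 13770) = -9 - (-28294)*(-6962) = -9 - 1*196982828 = -9 - 196982828 = -196982837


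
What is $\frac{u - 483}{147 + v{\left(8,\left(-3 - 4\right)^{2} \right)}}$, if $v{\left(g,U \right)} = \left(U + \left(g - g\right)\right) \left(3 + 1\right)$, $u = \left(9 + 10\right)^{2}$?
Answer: $- \frac{122}{343} \approx -0.35569$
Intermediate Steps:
$u = 361$ ($u = 19^{2} = 361$)
$v{\left(g,U \right)} = 4 U$ ($v{\left(g,U \right)} = \left(U + 0\right) 4 = U 4 = 4 U$)
$\frac{u - 483}{147 + v{\left(8,\left(-3 - 4\right)^{2} \right)}} = \frac{361 - 483}{147 + 4 \left(-3 - 4\right)^{2}} = - \frac{122}{147 + 4 \left(-7\right)^{2}} = - \frac{122}{147 + 4 \cdot 49} = - \frac{122}{147 + 196} = - \frac{122}{343}$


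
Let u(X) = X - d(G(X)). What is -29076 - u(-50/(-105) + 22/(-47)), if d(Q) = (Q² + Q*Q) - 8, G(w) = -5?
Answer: -28656566/987 ≈ -29034.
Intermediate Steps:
d(Q) = -8 + 2*Q² (d(Q) = (Q² + Q²) - 8 = 2*Q² - 8 = -8 + 2*Q²)
u(X) = -42 + X (u(X) = X - (-8 + 2*(-5)²) = X - (-8 + 2*25) = X - (-8 + 50) = X - 1*42 = X - 42 = -42 + X)
-29076 - u(-50/(-105) + 22/(-47)) = -29076 - (-42 + (-50/(-105) + 22/(-47))) = -29076 - (-42 + (-50*(-1/105) + 22*(-1/47))) = -29076 - (-42 + (10/21 - 22/47)) = -29076 - (-42 + 8/987) = -29076 - 1*(-41446/987) = -29076 + 41446/987 = -28656566/987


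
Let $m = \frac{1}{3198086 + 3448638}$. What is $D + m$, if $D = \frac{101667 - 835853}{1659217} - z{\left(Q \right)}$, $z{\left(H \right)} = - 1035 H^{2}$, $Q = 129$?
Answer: $\frac{27135170414984001219}{1575479636444} \approx 1.7223 \cdot 10^{7}$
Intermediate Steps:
$m = \frac{1}{6646724} \approx 1.5045 \cdot 10^{-7}$
$D = \frac{28577415416209}{1659217}$ ($D = \frac{101667 - 835853}{1659217} - - 1035 \cdot 129^{2} = \left(101667 - 835853\right) \frac{1}{1659217} - \left(-1035\right) 16641 = \left(-734186\right) \frac{1}{1659217} - -17223435 = - \frac{734186}{1659217} + 17223435 = \frac{28577415416209}{1659217} \approx 1.7223 \cdot 10^{7}$)
$D + m = \frac{28577415416209}{1659217} + \frac{1}{6646724} = \frac{27135170414984001219}{1575479636444}$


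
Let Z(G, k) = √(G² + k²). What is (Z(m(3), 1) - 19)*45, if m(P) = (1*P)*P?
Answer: -855 + 45*√82 ≈ -447.51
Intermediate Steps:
m(P) = P² (m(P) = P*P = P²)
(Z(m(3), 1) - 19)*45 = (√((3²)² + 1²) - 19)*45 = (√(9² + 1) - 19)*45 = (√(81 + 1) - 19)*45 = (√82 - 19)*45 = (-19 + √82)*45 = -855 + 45*√82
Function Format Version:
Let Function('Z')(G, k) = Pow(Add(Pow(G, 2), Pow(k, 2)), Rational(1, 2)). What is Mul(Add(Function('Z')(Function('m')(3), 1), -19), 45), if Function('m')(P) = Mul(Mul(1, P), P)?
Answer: Add(-855, Mul(45, Pow(82, Rational(1, 2)))) ≈ -447.51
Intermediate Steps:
Function('m')(P) = Pow(P, 2) (Function('m')(P) = Mul(P, P) = Pow(P, 2))
Mul(Add(Function('Z')(Function('m')(3), 1), -19), 45) = Mul(Add(Pow(Add(Pow(Pow(3, 2), 2), Pow(1, 2)), Rational(1, 2)), -19), 45) = Mul(Add(Pow(Add(Pow(9, 2), 1), Rational(1, 2)), -19), 45) = Mul(Add(Pow(Add(81, 1), Rational(1, 2)), -19), 45) = Mul(Add(Pow(82, Rational(1, 2)), -19), 45) = Mul(Add(-19, Pow(82, Rational(1, 2))), 45) = Add(-855, Mul(45, Pow(82, Rational(1, 2))))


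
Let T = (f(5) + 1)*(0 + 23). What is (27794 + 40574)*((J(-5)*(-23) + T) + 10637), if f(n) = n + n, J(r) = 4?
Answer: 738237664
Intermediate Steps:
f(n) = 2*n
T = 253 (T = (2*5 + 1)*(0 + 23) = (10 + 1)*23 = 11*23 = 253)
(27794 + 40574)*((J(-5)*(-23) + T) + 10637) = (27794 + 40574)*((4*(-23) + 253) + 10637) = 68368*((-92 + 253) + 10637) = 68368*(161 + 10637) = 68368*10798 = 738237664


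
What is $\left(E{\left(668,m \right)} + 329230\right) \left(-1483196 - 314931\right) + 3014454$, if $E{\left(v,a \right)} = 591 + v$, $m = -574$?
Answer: $-594258179649$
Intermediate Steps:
$\left(E{\left(668,m \right)} + 329230\right) \left(-1483196 - 314931\right) + 3014454 = \left(\left(591 + 668\right) + 329230\right) \left(-1483196 - 314931\right) + 3014454 = \left(1259 + 329230\right) \left(-1798127\right) + 3014454 = 330489 \left(-1798127\right) + 3014454 = -594261194103 + 3014454 = -594258179649$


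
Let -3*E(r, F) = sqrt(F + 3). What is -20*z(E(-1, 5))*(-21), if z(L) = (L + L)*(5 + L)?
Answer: 2240/3 - 2800*sqrt(2) ≈ -3213.1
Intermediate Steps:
E(r, F) = -sqrt(3 + F)/3 (E(r, F) = -sqrt(F + 3)/3 = -sqrt(3 + F)/3)
z(L) = 2*L*(5 + L) (z(L) = (2*L)*(5 + L) = 2*L*(5 + L))
-20*z(E(-1, 5))*(-21) = -40*(-sqrt(3 + 5)/3)*(5 - sqrt(3 + 5)/3)*(-21) = -40*(-2*sqrt(2)/3)*(5 - 2*sqrt(2)/3)*(-21) = -(-80)*sqrt(2)*(5 - 2*sqrt(2)/3)/3*(-21) = (80*sqrt(2)*(5 - 2*sqrt(2)/3)/3)*(-21) = -560*sqrt(2)*(5 - 2*sqrt(2)/3)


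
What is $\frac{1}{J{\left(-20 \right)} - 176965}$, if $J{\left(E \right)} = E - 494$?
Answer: $- \frac{1}{177479} \approx -5.6345 \cdot 10^{-6}$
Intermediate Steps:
$J{\left(E \right)} = -494 + E$ ($J{\left(E \right)} = E - 494 = -494 + E$)
$\frac{1}{J{\left(-20 \right)} - 176965} = \frac{1}{\left(-494 - 20\right) - 176965} = \frac{1}{-514 - 176965} = \frac{1}{-177479} = - \frac{1}{177479}$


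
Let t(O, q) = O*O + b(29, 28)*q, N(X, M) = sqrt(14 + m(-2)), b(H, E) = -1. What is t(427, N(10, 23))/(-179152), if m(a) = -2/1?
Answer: -182329/179152 + sqrt(3)/89576 ≈ -1.0177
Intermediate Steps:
m(a) = -2 (m(a) = -2*1 = -2)
N(X, M) = 2*sqrt(3) (N(X, M) = sqrt(14 - 2) = sqrt(12) = 2*sqrt(3))
t(O, q) = O**2 - q (t(O, q) = O*O - q = O**2 - q)
t(427, N(10, 23))/(-179152) = (427**2 - 2*sqrt(3))/(-179152) = (182329 - 2*sqrt(3))*(-1/179152) = -182329/179152 + sqrt(3)/89576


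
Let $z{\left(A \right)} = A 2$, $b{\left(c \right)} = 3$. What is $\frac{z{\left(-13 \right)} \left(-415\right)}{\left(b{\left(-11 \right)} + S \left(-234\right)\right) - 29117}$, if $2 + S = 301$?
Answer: $- \frac{1079}{9908} \approx -0.1089$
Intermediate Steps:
$S = 299$ ($S = -2 + 301 = 299$)
$z{\left(A \right)} = 2 A$
$\frac{z{\left(-13 \right)} \left(-415\right)}{\left(b{\left(-11 \right)} + S \left(-234\right)\right) - 29117} = \frac{2 \left(-13\right) \left(-415\right)}{\left(3 + 299 \left(-234\right)\right) - 29117} = \frac{\left(-26\right) \left(-415\right)}{\left(3 - 69966\right) - 29117} = \frac{10790}{-69963 - 29117} = \frac{10790}{-99080} = 10790 \left(- \frac{1}{99080}\right) = - \frac{1079}{9908}$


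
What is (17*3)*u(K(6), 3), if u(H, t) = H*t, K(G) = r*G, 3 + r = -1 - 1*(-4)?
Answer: 0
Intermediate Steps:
r = 0 (r = -3 + (-1 - 1*(-4)) = -3 + (-1 + 4) = -3 + 3 = 0)
K(G) = 0 (K(G) = 0*G = 0)
(17*3)*u(K(6), 3) = (17*3)*(0*3) = 51*0 = 0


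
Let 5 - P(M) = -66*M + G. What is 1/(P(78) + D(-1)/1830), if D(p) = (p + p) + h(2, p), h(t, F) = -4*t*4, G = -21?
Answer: 915/4734193 ≈ 0.00019327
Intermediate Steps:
P(M) = 26 + 66*M (P(M) = 5 - (-66*M - 21) = 5 - (-21 - 66*M) = 5 + (21 + 66*M) = 26 + 66*M)
h(t, F) = -16*t
D(p) = -32 + 2*p (D(p) = (p + p) - 16*2 = 2*p - 32 = -32 + 2*p)
1/(P(78) + D(-1)/1830) = 1/((26 + 66*78) + (-32 + 2*(-1))/1830) = 1/((26 + 5148) + (-32 - 2)*(1/1830)) = 1/(5174 - 34*1/1830) = 1/(5174 - 17/915) = 1/(4734193/915) = 915/4734193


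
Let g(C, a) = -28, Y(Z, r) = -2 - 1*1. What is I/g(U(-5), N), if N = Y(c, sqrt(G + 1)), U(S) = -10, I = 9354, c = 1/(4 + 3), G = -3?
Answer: -4677/14 ≈ -334.07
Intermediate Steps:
c = 1/7 ≈ 0.14286
Y(Z, r) = -3 (Y(Z, r) = -2 - 1 = -3)
N = -3
I/g(U(-5), N) = 9354/(-28) = 9354*(-1/28) = -4677/14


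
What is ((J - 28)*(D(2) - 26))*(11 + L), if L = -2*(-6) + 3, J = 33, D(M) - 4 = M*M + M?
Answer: -2080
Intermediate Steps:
D(M) = 4 + M + M² (D(M) = 4 + (M*M + M) = 4 + (M² + M) = 4 + (M + M²) = 4 + M + M²)
L = 15 (L = 12 + 3 = 15)
((J - 28)*(D(2) - 26))*(11 + L) = ((33 - 28)*((4 + 2 + 2²) - 26))*(11 + 15) = (5*((4 + 2 + 4) - 26))*26 = (5*(10 - 26))*26 = (5*(-16))*26 = -80*26 = -2080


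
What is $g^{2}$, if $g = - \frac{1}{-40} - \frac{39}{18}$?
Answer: $\frac{66049}{14400} \approx 4.5867$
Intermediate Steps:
$g = - \frac{257}{120}$ ($g = \left(-1\right) \left(- \frac{1}{40}\right) - \frac{13}{6} = \frac{1}{40} - \frac{13}{6} = - \frac{257}{120} \approx -2.1417$)
$g^{2} = \left(- \frac{257}{120}\right)^{2} = \frac{66049}{14400}$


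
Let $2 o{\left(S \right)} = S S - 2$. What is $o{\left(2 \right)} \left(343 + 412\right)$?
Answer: $755$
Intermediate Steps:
$o{\left(S \right)} = -1 + \frac{S^{2}}{2}$ ($o{\left(S \right)} = \frac{S S - 2}{2} = \frac{S^{2} - 2}{2} = \frac{-2 + S^{2}}{2} = -1 + \frac{S^{2}}{2}$)
$o{\left(2 \right)} \left(343 + 412\right) = \left(-1 + \frac{2^{2}}{2}\right) \left(343 + 412\right) = \left(-1 + \frac{1}{2} \cdot 4\right) 755 = \left(-1 + 2\right) 755 = 1 \cdot 755 = 755$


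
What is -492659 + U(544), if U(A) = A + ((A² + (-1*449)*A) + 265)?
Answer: -440170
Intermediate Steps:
U(A) = 265 + A² - 448*A (U(A) = A + ((A² - 449*A) + 265) = A + (265 + A² - 449*A) = 265 + A² - 448*A)
-492659 + U(544) = -492659 + (265 + 544² - 448*544) = -492659 + (265 + 295936 - 243712) = -492659 + 52489 = -440170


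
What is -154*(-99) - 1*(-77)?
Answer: 15323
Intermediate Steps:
-154*(-99) - 1*(-77) = 15246 + 77 = 15323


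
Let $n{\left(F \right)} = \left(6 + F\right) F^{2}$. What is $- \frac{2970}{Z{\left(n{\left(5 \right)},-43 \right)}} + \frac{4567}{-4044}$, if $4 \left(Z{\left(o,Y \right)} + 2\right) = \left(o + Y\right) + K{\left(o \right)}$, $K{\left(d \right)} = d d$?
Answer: $- \frac{131481701}{102244452} \approx -1.286$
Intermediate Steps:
$K{\left(d \right)} = d^{2}$
$n{\left(F \right)} = F^{2} \left(6 + F\right)$
$Z{\left(o,Y \right)} = -2 + \frac{Y}{4} + \frac{o}{4} + \frac{o^{2}}{4}$ ($Z{\left(o,Y \right)} = -2 + \frac{\left(o + Y\right) + o^{2}}{4} = -2 + \frac{\left(Y + o\right) + o^{2}}{4} = -2 + \frac{Y + o + o^{2}}{4} = -2 + \left(\frac{Y}{4} + \frac{o}{4} + \frac{o^{2}}{4}\right) = -2 + \frac{Y}{4} + \frac{o}{4} + \frac{o^{2}}{4}$)
$- \frac{2970}{Z{\left(n{\left(5 \right)},-43 \right)}} + \frac{4567}{-4044} = - \frac{2970}{-2 + \frac{1}{4} \left(-43\right) + \frac{5^{2} \left(6 + 5\right)}{4} + \frac{\left(5^{2} \left(6 + 5\right)\right)^{2}}{4}} + \frac{4567}{-4044} = - \frac{2970}{-2 - \frac{43}{4} + \frac{25 \cdot 11}{4} + \frac{\left(25 \cdot 11\right)^{2}}{4}} + 4567 \left(- \frac{1}{4044}\right) = - \frac{2970}{-2 - \frac{43}{4} + \frac{1}{4} \cdot 275 + \frac{275^{2}}{4}} - \frac{4567}{4044} = - \frac{2970}{-2 - \frac{43}{4} + \frac{275}{4} + \frac{1}{4} \cdot 75625} - \frac{4567}{4044} = - \frac{2970}{-2 - \frac{43}{4} + \frac{275}{4} + \frac{75625}{4}} - \frac{4567}{4044} = - \frac{2970}{\frac{75849}{4}} - \frac{4567}{4044} = \left(-2970\right) \frac{4}{75849} - \frac{4567}{4044} = - \frac{3960}{25283} - \frac{4567}{4044} = - \frac{131481701}{102244452}$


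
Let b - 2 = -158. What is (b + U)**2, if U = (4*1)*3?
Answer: 20736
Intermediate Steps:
U = 12 (U = 4*3 = 12)
b = -156 (b = 2 - 158 = -156)
(b + U)**2 = (-156 + 12)**2 = (-144)**2 = 20736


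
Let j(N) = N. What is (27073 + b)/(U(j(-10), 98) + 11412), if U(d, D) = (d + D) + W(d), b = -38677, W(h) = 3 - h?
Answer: -11604/11513 ≈ -1.0079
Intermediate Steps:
U(d, D) = 3 + D (U(d, D) = (d + D) + (3 - d) = (D + d) + (3 - d) = 3 + D)
(27073 + b)/(U(j(-10), 98) + 11412) = (27073 - 38677)/((3 + 98) + 11412) = -11604/(101 + 11412) = -11604/11513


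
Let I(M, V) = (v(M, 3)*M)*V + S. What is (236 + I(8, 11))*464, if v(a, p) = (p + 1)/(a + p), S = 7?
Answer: 127600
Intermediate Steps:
v(a, p) = (1 + p)/(a + p)
I(M, V) = 7 + 4*M*V/(3 + M) (I(M, V) = (((1 + 3)/(M + 3))*M)*V + 7 = ((4/(3 + M))*M)*V + 7 = (4*M/(3 + M))*V + 7 = 4*M*V/(3 + M) + 7 = 7 + 4*M*V/(3 + M))
(236 + I(8, 11))*464 = (236 + (21 + 7*8 + 4*8*11)/(3 + 8))*464 = (236 + (21 + 56 + 352)/11)*464 = (236 + (1/11)*429)*464 = (236 + 39)*464 = 275*464 = 127600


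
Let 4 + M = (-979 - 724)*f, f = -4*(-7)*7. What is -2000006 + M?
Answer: -2333798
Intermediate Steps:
f = 196 (f = 28*7 = 196)
M = -333792 (M = -4 + (-979 - 724)*196 = -4 - 1703*196 = -4 - 333788 = -333792)
-2000006 + M = -2000006 - 333792 = -2333798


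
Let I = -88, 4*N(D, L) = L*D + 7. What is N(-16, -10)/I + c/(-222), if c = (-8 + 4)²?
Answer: -21353/39072 ≈ -0.54650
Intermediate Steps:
N(D, L) = 7/4 + D*L/4 (N(D, L) = (L*D + 7)/4 = (D*L + 7)/4 = (7 + D*L)/4 = 7/4 + D*L/4)
c = 16 (c = (-4)² = 16)
N(-16, -10)/I + c/(-222) = (7/4 + (¼)*(-16)*(-10))/(-88) + 16/(-222) = (7/4 + 40)*(-1/88) + 16*(-1/222) = (167/4)*(-1/88) - 8/111 = -167/352 - 8/111 = -21353/39072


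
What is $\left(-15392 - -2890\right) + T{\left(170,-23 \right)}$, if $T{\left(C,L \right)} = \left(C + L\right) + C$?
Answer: $-12185$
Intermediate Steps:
$T{\left(C,L \right)} = L + 2 C$
$\left(-15392 - -2890\right) + T{\left(170,-23 \right)} = \left(-15392 - -2890\right) + \left(-23 + 2 \cdot 170\right) = \left(-15392 + 2890\right) + \left(-23 + 340\right) = -12502 + 317 = -12185$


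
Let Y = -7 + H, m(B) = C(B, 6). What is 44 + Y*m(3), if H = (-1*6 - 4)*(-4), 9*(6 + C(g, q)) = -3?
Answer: -165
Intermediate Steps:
C(g, q) = -19/3 (C(g, q) = -6 + (⅑)*(-3) = -6 - ⅓ = -19/3)
H = 40 (H = (-6 - 4)*(-4) = -10*(-4) = 40)
m(B) = -19/3
Y = 33 (Y = -7 + 40 = 33)
44 + Y*m(3) = 44 + 33*(-19/3) = 44 - 209 = -165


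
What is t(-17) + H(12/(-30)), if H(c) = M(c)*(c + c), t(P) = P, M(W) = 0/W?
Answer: -17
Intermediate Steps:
M(W) = 0
H(c) = 0 (H(c) = 0*(c + c) = 0*(2*c) = 0)
t(-17) + H(12/(-30)) = -17 + 0 = -17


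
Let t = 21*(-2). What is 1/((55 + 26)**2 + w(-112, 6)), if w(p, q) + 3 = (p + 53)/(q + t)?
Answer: 36/236147 ≈ 0.00015245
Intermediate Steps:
t = -42
w(p, q) = -3 + (53 + p)/(-42 + q) (w(p, q) = -3 + (p + 53)/(q - 42) = -3 + (53 + p)/(-42 + q))
1/((55 + 26)**2 + w(-112, 6)) = 1/((55 + 26)**2 + (179 - 112 - 3*6)/(-42 + 6)) = 1/(81**2 + (179 - 112 - 18)/(-36)) = 1/(6561 - 1/36*49) = 1/(6561 - 49/36) = 1/(236147/36) = 36/236147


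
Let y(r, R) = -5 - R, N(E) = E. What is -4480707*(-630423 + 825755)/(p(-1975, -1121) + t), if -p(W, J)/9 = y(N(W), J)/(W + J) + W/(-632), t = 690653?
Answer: -43011079735008/33939439 ≈ -1.2673e+6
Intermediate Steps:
p(W, J) = 9*W/632 - 9*(-5 - J)/(J + W) (p(W, J) = -9*((-5 - J)/(W + J) + W/(-632)) = -9*((-5 - J)/(J + W) + W*(-1/632)) = -9*((-5 - J)/(J + W) - W/632) = -9*(-W/632 + (-5 - J)/(J + W)) = 9*W/632 - 9*(-5 - J)/(J + W))
-4480707*(-630423 + 825755)/(p(-1975, -1121) + t) = -4480707*(-630423 + 825755)/(9*(3160 + (-1975)² + 632*(-1121) - 1121*(-1975))/(632*(-1121 - 1975)) + 690653) = -4480707*195332/((9/632)*(3160 + 3900625 - 708472 + 2213975)/(-3096) + 690653) = -4480707*195332/((9/632)*(-1/3096)*5409288 + 690653) = -4480707*195332/(-8559/344 + 690653) = -4480707/((237576073/344)*(1/195332)) = -4480707/237576073/67194208 = -4480707*67194208/237576073 = -43011079735008/33939439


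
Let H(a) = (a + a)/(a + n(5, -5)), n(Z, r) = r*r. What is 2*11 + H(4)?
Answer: 646/29 ≈ 22.276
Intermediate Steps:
n(Z, r) = r²
H(a) = 2*a/(25 + a) (H(a) = (a + a)/(a + (-5)²) = (2*a)/(a + 25) = (2*a)/(25 + a) = 2*a/(25 + a))
2*11 + H(4) = 2*11 + 2*4/(25 + 4) = 22 + 2*4/29 = 22 + 2*4*(1/29) = 22 + 8/29 = 646/29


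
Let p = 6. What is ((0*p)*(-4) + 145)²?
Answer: 21025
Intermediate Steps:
((0*p)*(-4) + 145)² = ((0*6)*(-4) + 145)² = (0*(-4) + 145)² = (0 + 145)² = 145² = 21025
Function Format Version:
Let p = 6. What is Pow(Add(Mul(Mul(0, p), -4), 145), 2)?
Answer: 21025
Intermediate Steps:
Pow(Add(Mul(Mul(0, p), -4), 145), 2) = Pow(Add(Mul(Mul(0, 6), -4), 145), 2) = Pow(Add(Mul(0, -4), 145), 2) = Pow(Add(0, 145), 2) = Pow(145, 2) = 21025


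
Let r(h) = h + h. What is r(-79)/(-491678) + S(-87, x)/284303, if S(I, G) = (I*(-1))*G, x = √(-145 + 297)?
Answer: 79/245839 + 174*√38/284303 ≈ 0.0040941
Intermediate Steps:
x = 2*√38 (x = √152 = 2*√38 ≈ 12.329)
r(h) = 2*h
S(I, G) = -G*I (S(I, G) = (-I)*G = -G*I)
r(-79)/(-491678) + S(-87, x)/284303 = (2*(-79))/(-491678) - 1*2*√38*(-87)/284303 = -158*(-1/491678) + (174*√38)*(1/284303) = 79/245839 + 174*√38/284303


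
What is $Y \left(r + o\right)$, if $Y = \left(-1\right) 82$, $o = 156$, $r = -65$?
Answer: $-7462$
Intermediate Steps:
$Y = -82$
$Y \left(r + o\right) = - 82 \left(-65 + 156\right) = \left(-82\right) 91 = -7462$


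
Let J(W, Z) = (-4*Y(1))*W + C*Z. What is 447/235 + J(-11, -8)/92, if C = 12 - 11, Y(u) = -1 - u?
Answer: 4641/5405 ≈ 0.85865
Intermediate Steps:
C = 1
J(W, Z) = Z + 8*W (J(W, Z) = (-4*(-1 - 1*1))*W + 1*Z = (-4*(-1 - 1))*W + Z = (-4*(-2))*W + Z = 8*W + Z = Z + 8*W)
447/235 + J(-11, -8)/92 = 447/235 + (-8 + 8*(-11))/92 = 447*(1/235) + (-8 - 88)*(1/92) = 447/235 - 96*1/92 = 447/235 - 24/23 = 4641/5405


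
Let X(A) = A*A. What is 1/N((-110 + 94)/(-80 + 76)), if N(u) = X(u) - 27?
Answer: -1/11 ≈ -0.090909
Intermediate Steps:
X(A) = A**2
N(u) = -27 + u**2 (N(u) = u**2 - 27 = -27 + u**2)
1/N((-110 + 94)/(-80 + 76)) = 1/(-27 + ((-110 + 94)/(-80 + 76))**2) = 1/(-27 + (-16/(-4))**2) = 1/(-27 + (-16*(-1/4))**2) = 1/(-27 + 4**2) = 1/(-27 + 16) = 1/(-11) = -1/11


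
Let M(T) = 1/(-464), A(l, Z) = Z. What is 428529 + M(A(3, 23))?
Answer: 198837455/464 ≈ 4.2853e+5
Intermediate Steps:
M(T) = -1/464
428529 + M(A(3, 23)) = 428529 - 1/464 = 198837455/464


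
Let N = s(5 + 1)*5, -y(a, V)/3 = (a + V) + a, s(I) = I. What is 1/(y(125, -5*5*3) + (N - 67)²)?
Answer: 1/844 ≈ 0.0011848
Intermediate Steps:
y(a, V) = -6*a - 3*V (y(a, V) = -3*((a + V) + a) = -3*((V + a) + a) = -3*(V + 2*a) = -6*a - 3*V)
N = 30 (N = (5 + 1)*5 = 6*5 = 30)
1/(y(125, -5*5*3) + (N - 67)²) = 1/((-6*125 - 3*(-5*5)*3) + (30 - 67)²) = 1/((-750 - (-75)*3) + (-37)²) = 1/((-750 - 3*(-75)) + 1369) = 1/((-750 + 225) + 1369) = 1/(-525 + 1369) = 1/844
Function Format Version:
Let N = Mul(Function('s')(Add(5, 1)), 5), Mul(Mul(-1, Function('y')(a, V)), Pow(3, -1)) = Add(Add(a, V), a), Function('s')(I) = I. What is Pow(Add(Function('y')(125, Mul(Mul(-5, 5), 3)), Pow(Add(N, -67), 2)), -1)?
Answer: Rational(1, 844) ≈ 0.0011848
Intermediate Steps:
Function('y')(a, V) = Add(Mul(-6, a), Mul(-3, V)) (Function('y')(a, V) = Mul(-3, Add(Add(a, V), a)) = Mul(-3, Add(Add(V, a), a)) = Mul(-3, Add(V, Mul(2, a))) = Add(Mul(-6, a), Mul(-3, V)))
N = 30 (N = Mul(Add(5, 1), 5) = Mul(6, 5) = 30)
Pow(Add(Function('y')(125, Mul(Mul(-5, 5), 3)), Pow(Add(N, -67), 2)), -1) = Pow(Add(Add(Mul(-6, 125), Mul(-3, Mul(Mul(-5, 5), 3))), Pow(Add(30, -67), 2)), -1) = Pow(Add(Add(-750, Mul(-3, Mul(-25, 3))), Pow(-37, 2)), -1) = Pow(Add(Add(-750, Mul(-3, -75)), 1369), -1) = Pow(Add(Add(-750, 225), 1369), -1) = Pow(Add(-525, 1369), -1) = Pow(844, -1) = Rational(1, 844)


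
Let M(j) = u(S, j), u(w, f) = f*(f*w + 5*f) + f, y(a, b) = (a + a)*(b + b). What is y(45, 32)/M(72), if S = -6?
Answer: -80/71 ≈ -1.1268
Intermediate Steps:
y(a, b) = 4*a*b (y(a, b) = (2*a)*(2*b) = 4*a*b)
u(w, f) = f + f*(5*f + f*w) (u(w, f) = f*(5*f + f*w) + f = f + f*(5*f + f*w))
M(j) = j*(1 - j) (M(j) = j*(1 + 5*j + j*(-6)) = j*(1 + 5*j - 6*j) = j*(1 - j))
y(45, 32)/M(72) = (4*45*32)/((72*(1 - 1*72))) = 5760/((72*(1 - 72))) = 5760/((72*(-71))) = 5760/(-5112) = 5760*(-1/5112) = -80/71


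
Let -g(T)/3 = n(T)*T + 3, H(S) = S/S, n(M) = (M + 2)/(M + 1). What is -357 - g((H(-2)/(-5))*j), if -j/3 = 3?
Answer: -23847/70 ≈ -340.67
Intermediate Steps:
j = -9 (j = -3*3 = -9)
n(M) = (2 + M)/(1 + M)
H(S) = 1
g(T) = -9 - 3*T*(2 + T)/(1 + T) (g(T) = -3*(((2 + T)/(1 + T))*T + 3) = -3*(T*(2 + T)/(1 + T) + 3) = -3*(3 + T*(2 + T)/(1 + T)) = -9 - 3*T*(2 + T)/(1 + T))
-357 - g((H(-2)/(-5))*j) = -357 - 3*(-3 - ((1/(-5))*(-9))² - 5*1/(-5)*(-9))/(1 + (1/(-5))*(-9)) = -357 - 3*(-3 - ((1*(-⅕))*(-9))² - 5*1*(-⅕)*(-9))/(1 + (1*(-⅕))*(-9)) = -357 - 3*(-3 - (-⅕*(-9))² - (-1)*(-9))/(1 - ⅕*(-9)) = -357 - 3*(-3 - (9/5)² - 5*9/5)/(1 + 9/5) = -357 - 3*(-3 - 1*81/25 - 9)/14/5 = -357 - 3*5*(-3 - 81/25 - 9)/14 = -357 - 3*5*(-381)/(14*25) = -357 - 1*(-1143/70) = -357 + 1143/70 = -23847/70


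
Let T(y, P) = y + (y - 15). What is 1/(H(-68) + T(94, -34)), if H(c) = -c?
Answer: 1/241 ≈ 0.0041494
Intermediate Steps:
T(y, P) = -15 + 2*y (T(y, P) = y + (-15 + y) = -15 + 2*y)
1/(H(-68) + T(94, -34)) = 1/(-1*(-68) + (-15 + 2*94)) = 1/(68 + (-15 + 188)) = 1/(68 + 173) = 1/241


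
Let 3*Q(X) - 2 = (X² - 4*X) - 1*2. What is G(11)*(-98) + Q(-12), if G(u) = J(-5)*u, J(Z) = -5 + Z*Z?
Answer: -21496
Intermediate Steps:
Q(X) = -4*X/3 + X²/3 (Q(X) = ⅔ + ((X² - 4*X) - 1*2)/3 = ⅔ + ((X² - 4*X) - 2)/3 = ⅔ + (-2 + X² - 4*X)/3 = ⅔ + (-⅔ - 4*X/3 + X²/3) = -4*X/3 + X²/3)
J(Z) = -5 + Z²
G(u) = 20*u (G(u) = (-5 + (-5)²)*u = (-5 + 25)*u = 20*u)
G(11)*(-98) + Q(-12) = (20*11)*(-98) + (⅓)*(-12)*(-4 - 12) = 220*(-98) + (⅓)*(-12)*(-16) = -21560 + 64 = -21496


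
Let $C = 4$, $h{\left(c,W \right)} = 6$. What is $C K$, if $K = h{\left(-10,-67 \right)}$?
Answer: $24$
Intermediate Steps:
$K = 6$
$C K = 4 \cdot 6 = 24$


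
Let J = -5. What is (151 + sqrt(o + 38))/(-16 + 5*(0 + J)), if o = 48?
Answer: -151/41 - sqrt(86)/41 ≈ -3.9091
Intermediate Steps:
(151 + sqrt(o + 38))/(-16 + 5*(0 + J)) = (151 + sqrt(48 + 38))/(-16 + 5*(0 - 5)) = (151 + sqrt(86))/(-16 + 5*(-5)) = (151 + sqrt(86))/(-16 - 25) = (151 + sqrt(86))/(-41) = -(151 + sqrt(86))/41 = -151/41 - sqrt(86)/41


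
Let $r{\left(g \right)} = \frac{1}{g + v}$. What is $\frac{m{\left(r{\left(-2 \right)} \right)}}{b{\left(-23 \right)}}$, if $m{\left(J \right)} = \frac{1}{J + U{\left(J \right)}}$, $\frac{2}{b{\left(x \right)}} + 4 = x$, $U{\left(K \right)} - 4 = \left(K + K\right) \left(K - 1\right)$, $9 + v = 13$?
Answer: $- \frac{27}{8} \approx -3.375$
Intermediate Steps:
$v = 4$ ($v = -9 + 13 = 4$)
$r{\left(g \right)} = \frac{1}{4 + g}$ ($r{\left(g \right)} = \frac{1}{g + 4} = \frac{1}{4 + g}$)
$U{\left(K \right)} = 4 + 2 K \left(-1 + K\right)$ ($U{\left(K \right)} = 4 + \left(K + K\right) \left(K - 1\right) = 4 + 2 K \left(-1 + K\right)$)
$b{\left(x \right)} = \frac{2}{-4 + x}$
$m{\left(J \right)} = \frac{1}{4 - J + 2 J^{2}}$ ($m{\left(J \right)} = \frac{1}{J + \left(4 - 2 J + 2 J^{2}\right)} = \frac{1}{4 - J + 2 J^{2}}$)
$\frac{m{\left(r{\left(-2 \right)} \right)}}{b{\left(-23 \right)}} = \frac{1}{\left(4 - \frac{1}{4 - 2} + 2 \left(\frac{1}{4 - 2}\right)^{2}\right) \frac{2}{-4 - 23}} = \frac{1}{\left(4 - \frac{1}{2} + 2 \left(\frac{1}{2}\right)^{2}\right) \frac{2}{-27}} = \frac{1}{\left(4 - \frac{1}{2} + \frac{2}{4}\right) 2 \left(- \frac{1}{27}\right)} = \frac{1}{\left(4 - \frac{1}{2} + 2 \cdot \frac{1}{4}\right) \left(- \frac{2}{27}\right)} = \frac{1}{4 - \frac{1}{2} + \frac{1}{2}} \left(- \frac{27}{2}\right) = \frac{1}{4} \left(- \frac{27}{2}\right) = - \frac{27}{8}$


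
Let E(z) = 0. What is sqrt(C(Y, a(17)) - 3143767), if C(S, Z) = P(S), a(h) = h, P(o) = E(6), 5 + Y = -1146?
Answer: I*sqrt(3143767) ≈ 1773.1*I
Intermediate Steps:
Y = -1151 (Y = -5 - 1146 = -1151)
P(o) = 0
C(S, Z) = 0
sqrt(C(Y, a(17)) - 3143767) = sqrt(0 - 3143767) = sqrt(-3143767) = I*sqrt(3143767)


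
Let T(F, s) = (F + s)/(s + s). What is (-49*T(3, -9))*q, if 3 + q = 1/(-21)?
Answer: 448/9 ≈ 49.778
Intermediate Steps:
T(F, s) = (F + s)/(2*s) (T(F, s) = (F + s)/((2*s)) = (F + s)*(1/(2*s)) = (F + s)/(2*s))
q = -64/21 (q = -3 + 1/(-21) = -3 - 1/21 = -64/21 ≈ -3.0476)
(-49*T(3, -9))*q = -49*(3 - 9)/(2*(-9))*(-64/21) = -49*(-1)*(-6)/(2*9)*(-64/21) = -49*1/3*(-64/21) = -49/3*(-64/21) = 448/9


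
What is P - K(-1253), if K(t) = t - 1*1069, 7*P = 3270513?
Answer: 3286767/7 ≈ 4.6954e+5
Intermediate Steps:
P = 3270513/7 (P = (⅐)*3270513 = 3270513/7 ≈ 4.6722e+5)
K(t) = -1069 + t (K(t) = t - 1069 = -1069 + t)
P - K(-1253) = 3270513/7 - (-1069 - 1253) = 3270513/7 - 1*(-2322) = 3270513/7 + 2322 = 3286767/7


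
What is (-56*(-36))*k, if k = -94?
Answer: -189504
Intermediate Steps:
(-56*(-36))*k = -56*(-36)*(-94) = 2016*(-94) = -189504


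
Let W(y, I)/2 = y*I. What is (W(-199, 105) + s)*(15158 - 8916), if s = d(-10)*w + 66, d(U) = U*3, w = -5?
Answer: -259504908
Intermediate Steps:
d(U) = 3*U
s = 216 (s = (3*(-10))*(-5) + 66 = -30*(-5) + 66 = 150 + 66 = 216)
W(y, I) = 2*I*y (W(y, I) = 2*(y*I) = 2*(I*y) = 2*I*y)
(W(-199, 105) + s)*(15158 - 8916) = (2*105*(-199) + 216)*(15158 - 8916) = (-41790 + 216)*6242 = -41574*6242 = -259504908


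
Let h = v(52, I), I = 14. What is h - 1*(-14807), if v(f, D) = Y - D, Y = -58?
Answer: 14735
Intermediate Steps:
v(f, D) = -58 - D
h = -72 (h = -58 - 1*14 = -58 - 14 = -72)
h - 1*(-14807) = -72 - 1*(-14807) = -72 + 14807 = 14735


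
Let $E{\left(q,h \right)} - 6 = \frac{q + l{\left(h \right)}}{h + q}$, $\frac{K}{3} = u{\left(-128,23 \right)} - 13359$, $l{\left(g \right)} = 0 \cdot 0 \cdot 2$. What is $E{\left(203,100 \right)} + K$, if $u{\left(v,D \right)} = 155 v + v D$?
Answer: $- \frac{32851966}{303} \approx -1.0842 \cdot 10^{5}$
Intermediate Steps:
$l{\left(g \right)} = 0$ ($l{\left(g \right)} = 0 \cdot 2 = 0$)
$u{\left(v,D \right)} = 155 v + D v$
$K = -108429$ ($K = 3 \left(- 128 \left(155 + 23\right) - 13359\right) = 3 \left(\left(-128\right) 178 - 13359\right) = 3 \left(-22784 - 13359\right) = 3 \left(-36143\right) = -108429$)
$E{\left(q,h \right)} = 6 + \frac{q}{h + q}$ ($E{\left(q,h \right)} = 6 + \frac{q + 0}{h + q} = 6 + \frac{q}{h + q}$)
$E{\left(203,100 \right)} + K = \frac{6 \cdot 100 + 7 \cdot 203}{100 + 203} - 108429 = \frac{600 + 1421}{303} - 108429 = \frac{1}{303} \cdot 2021 - 108429 = \frac{2021}{303} - 108429 = - \frac{32851966}{303}$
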